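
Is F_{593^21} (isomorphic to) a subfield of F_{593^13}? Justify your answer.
No: F_{593^21} is not a subfield of F_{593^13}

F_{p^m} embeds in F_{p^n} iff m | n. Here 21 ∤ 13 (since 13 = 0·21 + 13 with remainder 13 ≠ 0), so F_{593^21} is not a subfield of F_{593^13}. Equivalently: if it were, the tower law would give 21 = [F_{593^21}:F_593] dividing [F_{593^13}:F_593] = 13, contradiction.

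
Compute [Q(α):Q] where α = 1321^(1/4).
[Q(α):Q] = 4

α is a root of x^4 - 1321. By Eisenstein's criterion at the prime p = 1321 (which divides the constant term 1321 but p^2 = 1745041 does not, since 1321 is squarefree), x^4 - 1321 is irreducible over Q. Hence [Q(α):Q] = 4.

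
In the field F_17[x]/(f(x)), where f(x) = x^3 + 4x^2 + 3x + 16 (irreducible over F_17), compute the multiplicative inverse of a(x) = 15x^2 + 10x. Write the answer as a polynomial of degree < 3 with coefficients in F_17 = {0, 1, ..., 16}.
a(x)^(-1) ≡ 7x^2 + 3x (mod f(x))

Since f is irreducible over F_17, F_17[x]/(f) is a field and a(x) ≠ 0 has an inverse. Apply the extended Euclidean algorithm to f(x) and a(x) in F_17[x]: f(x) = (8x + 4)·a(x) + (14x + 16);  a(x) = (12x + 4)·(14x + 16) + (4). The last nonzero remainder is the constant 4 = gcd(f, a) in F_17. Back-substituting through the division chain expresses 4 = s(x)·a(x) + t(x)·f(x) with s(x) ≡ 11x^2 + 12x (mod f), so (11x^2 + 12x)·a(x) ≡ 4 (mod f). Multiplying by 4^(-1) ≡ 13 in F_17 gives a(x)^(-1) ≡ 13·(11x^2 + 12x) ≡ 7x^2 + 3x (mod f). Check: (15x^2 + 10x)·(7x^2 + 3x) = 3x^4 + 13x^3 + 13x^2 ≡ 1 (mod x^3 + 4x^2 + 3x + 16).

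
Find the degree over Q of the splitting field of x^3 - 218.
[K : Q] = 6

The roots of x^3 - 218 are ∛218, ω∛218, ω^2∛218 where ω = e^(2πi/3) is a primitive cube root of unity, so K = Q(∛218, ω). Now [Q(∛218):Q] = 3 (since 218 is not a perfect cube, x^3 - 218 is irreducible) and [Q(ω):Q] = 2. Both 2 and 3 divide [K:Q], and [K:Q] ≤ 3·2 = 6, so [K:Q] = 6. (Equivalently: Q(∛218) ⊂ R but ω ∉ R, so [K : Q(∛218)] = 2.)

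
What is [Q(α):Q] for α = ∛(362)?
[Q(α):Q] = 3

The minimal polynomial of α is x^3 - 362, irreducible over Q since 362 is not a perfect cube (so x^3 - 362 has no rational root). Hence [Q(α):Q] = deg(m_α) = 3.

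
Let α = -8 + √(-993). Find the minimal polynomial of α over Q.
m_α(x) = x^2 + 16x + 1057

From α + 8 = √(-993), squaring gives (α + 8)^2 = -993, i.e. α^2 + 16α + 64 = -993, so α^2 + 16α + 1057 = 0. The discriminant of x^2 + 16x + 1057 is (16)^2 - 4·(1057) = 256 - 4228 = -3972, and 4·(-993) is not a perfect square in Q since -993 is squarefree and ≠ 1. Hence x^2 + 16x + 1057 is irreducible over Q and is the minimal polynomial of α.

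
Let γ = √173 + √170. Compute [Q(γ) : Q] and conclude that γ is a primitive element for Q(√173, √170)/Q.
[Q(γ) : Q] = 4 (equivalently, Q(γ) = Q(√173, √170))

Obviously Q(γ) ⊆ Q(√173, √170), and [Q(√173, √170):Q] = 4 (since 173, 170 are distinct squarefree integers > 1 with 29410 not a perfect square). To show equality we compute the minimal polynomial of γ. From γ = √173 + √170: γ^2 = 173 + 2√(29410) + 170 = 343 + 2√(29410), so γ^2 - 343 = 2√(29410); squaring, (γ^2 - 343)^2 = 4·29410, i.e. γ^4 - 686γ^2 + 117649 - 117640 = 0, i.e. γ^4 - 686γ^2 + 9 = 0. So γ is a root of x^4 - 686x^2 + 9. This polynomial is irreducible over Q: it has no rational root (each ±√173 ± √170 is irrational), and any factorization into two quadratics over Q would force √(29410) ∈ Q (pairing opposite roots) or √173, √170 ∈ Q (other pairings), all impossible. Hence [Q(γ):Q] = 4 = [Q(√173, √170):Q], so Q(γ) = Q(√173, √170).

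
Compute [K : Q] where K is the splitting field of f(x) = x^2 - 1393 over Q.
[K : Q] = 2

f(x) = x^2 - 1393 factors as (x - √1393)(x + √1393). The splitting field is K = Q(√1393). Since 1393 is squarefree and > 1, it is not a perfect square, so x^2 - 1393 is irreducible over Q and [Q(√1393) : Q] = 2. Hence [K : Q] = 2.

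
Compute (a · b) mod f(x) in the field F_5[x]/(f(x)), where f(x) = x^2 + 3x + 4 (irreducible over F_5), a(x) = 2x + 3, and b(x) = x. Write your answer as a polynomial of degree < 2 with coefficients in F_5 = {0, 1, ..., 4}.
a · b ≡ 2x + 2 (mod f(x))

Multiply in F_5[x]: a(x)·b(x) = (2x + 3)·(x) = 2x^2 + 3x. This has degree ≥ 2, so divide by f(x) over F_5: 2x^2 + 3x = (2)·(x^2 + 3x + 4) + (2x + 2). Hence a·b ≡ 2x + 2 (mod f). (F_5[x]/(f) is a field with 5^2 = 25 elements since f is irreducible of degree 2.)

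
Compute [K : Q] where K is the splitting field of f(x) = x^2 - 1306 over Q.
[K : Q] = 2

f(x) = x^2 - 1306 factors as (x - √1306)(x + √1306). The splitting field is K = Q(√1306). Since 1306 is squarefree and > 1, it is not a perfect square, so x^2 - 1306 is irreducible over Q and [Q(√1306) : Q] = 2. Hence [K : Q] = 2.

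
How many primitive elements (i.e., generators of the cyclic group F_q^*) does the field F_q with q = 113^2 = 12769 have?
There are φ(12768) = 3456 primitive elements

F_q^* is cyclic of order q - 1 = 12768. A cyclic group of order m has exactly φ(m) generators. Here m = 12768 = 2^5 · 3 · 7 · 19, so the number of primitive elements is φ(12768) = 3456.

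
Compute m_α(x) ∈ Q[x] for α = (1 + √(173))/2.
m_α(x) = x^2 - x - 43

From 2α - 1 = √(173), squaring gives (2α - 1)^2 = 173, i.e. 4α^2 - 4α + 1 = 173, so α^2 - α + (1 - 173)/4 = 0. Since 173 ≡ 1 (mod 4), (1 - 173)/4 = -43 ∈ Z. The polynomial x^2 - x - 43 has discriminant 1 - 4·(-43) = 173, which is not a perfect square in Q (d = 173 is squarefree and ≠ 1), so x^2 - x - 43 is irreducible over Q. It is the minimal polynomial of α.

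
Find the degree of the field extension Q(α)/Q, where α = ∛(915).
[Q(α):Q] = 3

The minimal polynomial of α is x^3 - 915, irreducible over Q since 915 is not a perfect cube (so x^3 - 915 has no rational root). Hence [Q(α):Q] = deg(m_α) = 3.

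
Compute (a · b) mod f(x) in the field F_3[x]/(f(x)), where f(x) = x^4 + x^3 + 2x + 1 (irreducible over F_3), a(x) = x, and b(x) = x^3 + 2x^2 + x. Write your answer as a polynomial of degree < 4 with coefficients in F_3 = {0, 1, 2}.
a · b ≡ x^3 + x^2 + x + 2 (mod f(x))

Multiply in F_3[x]: a(x)·b(x) = (x)·(x^3 + 2x^2 + x) = x^4 + 2x^3 + x^2. This has degree ≥ 4, so divide by f(x) over F_3: x^4 + 2x^3 + x^2 = (1)·(x^4 + x^3 + 2x + 1) + (x^3 + x^2 + x + 2). Hence a·b ≡ x^3 + x^2 + x + 2 (mod f). (F_3[x]/(f) is a field with 3^4 = 81 elements since f is irreducible of degree 4.)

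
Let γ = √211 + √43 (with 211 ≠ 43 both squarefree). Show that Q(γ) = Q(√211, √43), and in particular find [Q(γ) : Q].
[Q(γ) : Q] = 4 (equivalently, Q(γ) = Q(√211, √43))

Obviously Q(γ) ⊆ Q(√211, √43), and [Q(√211, √43):Q] = 4 (since 211, 43 are distinct squarefree integers > 1 with 9073 not a perfect square). To show equality we compute the minimal polynomial of γ. From γ = √211 + √43: γ^2 = 211 + 2√(9073) + 43 = 254 + 2√(9073), so γ^2 - 254 = 2√(9073); squaring, (γ^2 - 254)^2 = 4·9073, i.e. γ^4 - 508γ^2 + 64516 - 36292 = 0, i.e. γ^4 - 508γ^2 + 28224 = 0. So γ is a root of x^4 - 508x^2 + 28224. This polynomial is irreducible over Q: it has no rational root (each ±√211 ± √43 is irrational), and any factorization into two quadratics over Q would force √(9073) ∈ Q (pairing opposite roots) or √211, √43 ∈ Q (other pairings), all impossible. Hence [Q(γ):Q] = 4 = [Q(√211, √43):Q], so Q(γ) = Q(√211, √43).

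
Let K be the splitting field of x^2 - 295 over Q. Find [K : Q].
[K : Q] = 2

f(x) = x^2 - 295 factors as (x - √295)(x + √295). The splitting field is K = Q(√295). Since 295 is squarefree and > 1, it is not a perfect square, so x^2 - 295 is irreducible over Q and [Q(√295) : Q] = 2. Hence [K : Q] = 2.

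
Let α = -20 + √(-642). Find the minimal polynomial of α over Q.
m_α(x) = x^2 + 40x + 1042

From α + 20 = √(-642), squaring gives (α + 20)^2 = -642, i.e. α^2 + 40α + 400 = -642, so α^2 + 40α + 1042 = 0. The discriminant of x^2 + 40x + 1042 is (40)^2 - 4·(1042) = 1600 - 4168 = -2568, and 4·(-642) is not a perfect square in Q since -642 is squarefree and ≠ 1. Hence x^2 + 40x + 1042 is irreducible over Q and is the minimal polynomial of α.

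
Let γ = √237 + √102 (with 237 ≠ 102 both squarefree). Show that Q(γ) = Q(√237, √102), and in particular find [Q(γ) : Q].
[Q(γ) : Q] = 4 (equivalently, Q(γ) = Q(√237, √102))

Obviously Q(γ) ⊆ Q(√237, √102), and [Q(√237, √102):Q] = 4 (since 237, 102 are distinct squarefree integers > 1 with 24174 not a perfect square). To show equality we compute the minimal polynomial of γ. From γ = √237 + √102: γ^2 = 237 + 2√(24174) + 102 = 339 + 2√(24174), so γ^2 - 339 = 2√(24174); squaring, (γ^2 - 339)^2 = 4·24174, i.e. γ^4 - 678γ^2 + 114921 - 96696 = 0, i.e. γ^4 - 678γ^2 + 18225 = 0. So γ is a root of x^4 - 678x^2 + 18225. This polynomial is irreducible over Q: it has no rational root (each ±√237 ± √102 is irrational), and any factorization into two quadratics over Q would force √(24174) ∈ Q (pairing opposite roots) or √237, √102 ∈ Q (other pairings), all impossible. Hence [Q(γ):Q] = 4 = [Q(√237, √102):Q], so Q(γ) = Q(√237, √102).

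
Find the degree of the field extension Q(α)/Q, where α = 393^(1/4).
[Q(α):Q] = 4

α is a root of x^4 - 393. By Eisenstein's criterion at the prime p = 3 (which divides the constant term 393 but p^2 = 9 does not, since 393 is squarefree), x^4 - 393 is irreducible over Q. Hence [Q(α):Q] = 4.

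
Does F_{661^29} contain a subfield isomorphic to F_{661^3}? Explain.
No: F_{661^3} is not a subfield of F_{661^29}

F_{p^m} embeds in F_{p^n} iff m | n. Here 3 ∤ 29 (since 29 = 9·3 + 2 with remainder 2 ≠ 0), so F_{661^3} is not a subfield of F_{661^29}. Equivalently: if it were, the tower law would give 3 = [F_{661^3}:F_661] dividing [F_{661^29}:F_661] = 29, contradiction.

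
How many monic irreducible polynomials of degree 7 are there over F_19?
There are 127695960 monic irreducible polynomials of degree 7 over F_19

Each element of F_{19^7} that lies in no proper subfield is a root of exactly one monic irreducible of degree 7 over F_19, and each such polynomial has 7 distinct roots in F_{19^7}. By Möbius inversion the count is N_19(7) = (1/7) Σ_{d|7} μ(7/d) · 19^d = (1/7)(μ(7)·19^1 + μ(1)·19^7) = 893871720/7 = 127695960.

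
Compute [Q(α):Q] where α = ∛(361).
[Q(α):Q] = 3

The minimal polynomial of α is x^3 - 361, irreducible over Q since 361 is not a perfect cube (so x^3 - 361 has no rational root). Hence [Q(α):Q] = deg(m_α) = 3.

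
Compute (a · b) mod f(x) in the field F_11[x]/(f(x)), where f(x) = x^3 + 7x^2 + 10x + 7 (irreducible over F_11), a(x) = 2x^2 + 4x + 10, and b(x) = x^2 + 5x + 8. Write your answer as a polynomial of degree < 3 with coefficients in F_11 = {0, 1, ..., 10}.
a · b ≡ 4x^2 + 2x + 3 (mod f(x))

Multiply in F_11[x]: a(x)·b(x) = (2x^2 + 4x + 10)·(x^2 + 5x + 8) = 2x^4 + 3x^3 + 2x^2 + 5x + 3. This has degree ≥ 3, so divide by f(x) over F_11: 2x^4 + 3x^3 + 2x^2 + 5x + 3 = (2x)·(x^3 + 7x^2 + 10x + 7) + (4x^2 + 2x + 3). Hence a·b ≡ 4x^2 + 2x + 3 (mod f). (F_11[x]/(f) is a field with 11^3 = 1331 elements since f is irreducible of degree 3.)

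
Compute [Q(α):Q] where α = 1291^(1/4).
[Q(α):Q] = 4

α is a root of x^4 - 1291. By Eisenstein's criterion at the prime p = 1291 (which divides the constant term 1291 but p^2 = 1666681 does not, since 1291 is squarefree), x^4 - 1291 is irreducible over Q. Hence [Q(α):Q] = 4.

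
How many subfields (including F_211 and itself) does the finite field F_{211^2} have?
F_{211^2} has 2 subfields

The subfields of F_{p^n} are exactly the fields F_{p^d} for d | n (each is the fixed field of the unique index-d subgroup of Gal(F_{p^n}/F_p) ≅ Z/nZ). The divisors of n = 2 are {1, 2}, giving 2 subfields: F_{211^1}, F_{211^2}.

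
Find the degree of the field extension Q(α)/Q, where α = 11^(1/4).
[Q(α):Q] = 4

α is a root of x^4 - 11. By Eisenstein's criterion at the prime p = 11 (which divides the constant term 11 but p^2 = 121 does not, since 11 is squarefree), x^4 - 11 is irreducible over Q. Hence [Q(α):Q] = 4.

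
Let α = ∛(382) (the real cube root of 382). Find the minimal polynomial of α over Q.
m_α(x) = x^3 - 382

α satisfies α^3 = 382, so x^3 - 382 annihilates α. By the rational root test, a rational root p/q (in lowest terms) of x^3 - 382 would satisfy p^3 = 382 q^3, forcing q = 1 and p^3 = 382; but 382 is not a perfect cube, contradiction. A monic cubic over Q with no rational root is irreducible (any nontrivial factorization would include a linear factor). Hence x^3 - 382 is the minimal polynomial of α, and in particular [Q(α):Q] = 3.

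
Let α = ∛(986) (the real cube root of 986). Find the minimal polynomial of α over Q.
m_α(x) = x^3 - 986

α satisfies α^3 = 986, so x^3 - 986 annihilates α. By the rational root test, a rational root p/q (in lowest terms) of x^3 - 986 would satisfy p^3 = 986 q^3, forcing q = 1 and p^3 = 986; but 986 is not a perfect cube, contradiction. A monic cubic over Q with no rational root is irreducible (any nontrivial factorization would include a linear factor). Hence x^3 - 986 is the minimal polynomial of α, and in particular [Q(α):Q] = 3.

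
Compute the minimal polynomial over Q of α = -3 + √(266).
m_α(x) = x^2 + 6x - 257

From α + 3 = √(266), squaring gives (α + 3)^2 = 266, i.e. α^2 + 6α + 9 = 266, so α^2 + 6α - 257 = 0. The discriminant of x^2 + 6x - 257 is (6)^2 - 4·(-257) = 36 + 1028 = 1064, and 4·(266) is not a perfect square in Q since 266 is squarefree and ≠ 1. Hence x^2 + 6x - 257 is irreducible over Q and is the minimal polynomial of α.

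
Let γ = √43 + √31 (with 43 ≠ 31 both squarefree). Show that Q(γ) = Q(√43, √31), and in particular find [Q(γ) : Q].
[Q(γ) : Q] = 4 (equivalently, Q(γ) = Q(√43, √31))

Obviously Q(γ) ⊆ Q(√43, √31), and [Q(√43, √31):Q] = 4 (since 43, 31 are distinct squarefree integers > 1 with 1333 not a perfect square). To show equality we compute the minimal polynomial of γ. From γ = √43 + √31: γ^2 = 43 + 2√(1333) + 31 = 74 + 2√(1333), so γ^2 - 74 = 2√(1333); squaring, (γ^2 - 74)^2 = 4·1333, i.e. γ^4 - 148γ^2 + 5476 - 5332 = 0, i.e. γ^4 - 148γ^2 + 144 = 0. So γ is a root of x^4 - 148x^2 + 144. This polynomial is irreducible over Q: it has no rational root (each ±√43 ± √31 is irrational), and any factorization into two quadratics over Q would force √(1333) ∈ Q (pairing opposite roots) or √43, √31 ∈ Q (other pairings), all impossible. Hence [Q(γ):Q] = 4 = [Q(√43, √31):Q], so Q(γ) = Q(√43, √31).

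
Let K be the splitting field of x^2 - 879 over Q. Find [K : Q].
[K : Q] = 2

f(x) = x^2 - 879 factors as (x - √879)(x + √879). The splitting field is K = Q(√879). Since 879 is squarefree and > 1, it is not a perfect square, so x^2 - 879 is irreducible over Q and [Q(√879) : Q] = 2. Hence [K : Q] = 2.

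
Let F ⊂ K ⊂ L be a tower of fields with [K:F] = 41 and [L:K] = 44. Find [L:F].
[L:F] = 1804

The tower law says that for any tower of field extensions F ⊂ K ⊂ L with finite degrees, [L:F] = [L:K] · [K:F]. Here this gives [L:F] = 44 · 41 = 1804.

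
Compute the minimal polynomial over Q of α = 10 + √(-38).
m_α(x) = x^2 - 20x + 138

From α - 10 = √(-38), squaring gives (α - 10)^2 = -38, i.e. α^2 - 20α + 100 = -38, so α^2 - 20α + 138 = 0. The discriminant of x^2 - 20x + 138 is (-20)^2 - 4·(138) = 400 - 552 = -152, and 4·(-38) is not a perfect square in Q since -38 is squarefree and ≠ 1. Hence x^2 - 20x + 138 is irreducible over Q and is the minimal polynomial of α.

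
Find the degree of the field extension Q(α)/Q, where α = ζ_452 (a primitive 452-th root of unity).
[Q(α):Q] = 224

The minimal polynomial of ζ_452 over Q is the 452-th cyclotomic polynomial Φ_452(x), which is irreducible over Q and has degree φ(452) = 224. Hence [Q(α):Q] = φ(452) = 224.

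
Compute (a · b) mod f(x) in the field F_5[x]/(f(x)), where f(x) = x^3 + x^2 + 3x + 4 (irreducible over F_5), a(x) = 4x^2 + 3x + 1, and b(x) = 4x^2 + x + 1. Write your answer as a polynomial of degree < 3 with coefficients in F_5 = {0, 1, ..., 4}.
a · b ≡ 3x^2 + 1 (mod f(x))

Multiply in F_5[x]: a(x)·b(x) = (4x^2 + 3x + 1)·(4x^2 + x + 1) = x^4 + x^3 + x^2 + 4x + 1. This has degree ≥ 3, so divide by f(x) over F_5: x^4 + x^3 + x^2 + 4x + 1 = (x)·(x^3 + x^2 + 3x + 4) + (3x^2 + 1). Hence a·b ≡ 3x^2 + 1 (mod f). (F_5[x]/(f) is a field with 5^3 = 125 elements since f is irreducible of degree 3.)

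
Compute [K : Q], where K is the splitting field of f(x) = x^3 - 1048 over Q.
[K : Q] = 6

The roots of x^3 - 1048 are ∛1048, ω∛1048, ω^2∛1048 where ω = e^(2πi/3) is a primitive cube root of unity, so K = Q(∛1048, ω). Now [Q(∛1048):Q] = 3 (since 1048 is not a perfect cube, x^3 - 1048 is irreducible) and [Q(ω):Q] = 2. Both 2 and 3 divide [K:Q], and [K:Q] ≤ 3·2 = 6, so [K:Q] = 6. (Equivalently: Q(∛1048) ⊂ R but ω ∉ R, so [K : Q(∛1048)] = 2.)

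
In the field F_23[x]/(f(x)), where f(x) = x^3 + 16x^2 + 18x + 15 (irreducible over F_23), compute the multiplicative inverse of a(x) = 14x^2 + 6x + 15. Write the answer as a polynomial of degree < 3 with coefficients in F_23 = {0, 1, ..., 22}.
a(x)^(-1) ≡ 3x^2 + 20x + 14 (mod f(x))

Since f is irreducible over F_23, F_23[x]/(f) is a field and a(x) ≠ 0 has an inverse. Apply the extended Euclidean algorithm to f(x) and a(x) in F_23[x]: f(x) = (5x + 22)·a(x) + (18x + 7);  a(x) = (11x + 5)·(18x + 7) + (3). The last nonzero remainder is the constant 3 = gcd(f, a) in F_23. Back-substituting through the division chain expresses 3 = s(x)·a(x) + t(x)·f(x) with s(x) ≡ 9x^2 + 14x + 19 (mod f), so (9x^2 + 14x + 19)·a(x) ≡ 3 (mod f). Multiplying by 3^(-1) ≡ 8 in F_23 gives a(x)^(-1) ≡ 8·(9x^2 + 14x + 19) ≡ 3x^2 + 20x + 14 (mod f). Check: (14x^2 + 6x + 15)·(3x^2 + 20x + 14) = 19x^4 + 22x^3 + 16x^2 + 16x + 3 ≡ 1 (mod x^3 + 16x^2 + 18x + 15).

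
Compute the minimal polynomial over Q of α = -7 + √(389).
m_α(x) = x^2 + 14x - 340

From α + 7 = √(389), squaring gives (α + 7)^2 = 389, i.e. α^2 + 14α + 49 = 389, so α^2 + 14α - 340 = 0. The discriminant of x^2 + 14x - 340 is (14)^2 - 4·(-340) = 196 + 1360 = 1556, and 4·(389) is not a perfect square in Q since 389 is squarefree and ≠ 1. Hence x^2 + 14x - 340 is irreducible over Q and is the minimal polynomial of α.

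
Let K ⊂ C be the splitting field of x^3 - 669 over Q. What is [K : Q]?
[K : Q] = 6

The roots of x^3 - 669 are ∛669, ω∛669, ω^2∛669 where ω = e^(2πi/3) is a primitive cube root of unity, so K = Q(∛669, ω). Now [Q(∛669):Q] = 3 (since 669 is not a perfect cube, x^3 - 669 is irreducible) and [Q(ω):Q] = 2. Both 2 and 3 divide [K:Q], and [K:Q] ≤ 3·2 = 6, so [K:Q] = 6. (Equivalently: Q(∛669) ⊂ R but ω ∉ R, so [K : Q(∛669)] = 2.)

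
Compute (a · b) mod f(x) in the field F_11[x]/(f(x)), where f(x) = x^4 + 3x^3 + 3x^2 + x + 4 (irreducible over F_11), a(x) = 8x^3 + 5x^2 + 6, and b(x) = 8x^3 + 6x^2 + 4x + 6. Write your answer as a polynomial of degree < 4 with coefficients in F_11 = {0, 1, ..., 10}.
a · b ≡ 5x^3 + 6x^2 + 5x + 1 (mod f(x))

Multiply in F_11[x]: a(x)·b(x) = (8x^3 + 5x^2 + 6)·(8x^3 + 6x^2 + 4x + 6) = 9x^6 + 7x^4 + 6x^3 + 2x + 3. This has degree ≥ 4, so divide by f(x) over F_11: 9x^6 + 7x^4 + 6x^3 + 2x + 3 = (9x^2 + 6x + 6)·(x^4 + 3x^3 + 3x^2 + x + 4) + (5x^3 + 6x^2 + 5x + 1). Hence a·b ≡ 5x^3 + 6x^2 + 5x + 1 (mod f). (F_11[x]/(f) is a field with 11^4 = 14641 elements since f is irreducible of degree 4.)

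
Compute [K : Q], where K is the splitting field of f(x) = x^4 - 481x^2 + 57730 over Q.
[K : Q] = 4

Solving the quadratic in x^2: x^2 = (481 ± √(481^2 - 4·57730))/2 = (481 ± √441)/2 = (481 ± 21)/2, giving x^2 = 251 or x^2 = 230. So f(x) = (x^2 - 251)(x^2 - 230) and the roots of f are ±√251, ±√230. Hence the splitting field is K = Q(√251, √230). Since 251 and 230 are distinct squarefree integers > 1, their product 57730 is not a perfect square, so √230 ∉ Q(√251). By the tower law [K:Q] = [Q(√251,√230):Q(√251)] · [Q(√251):Q] = 2 · 2 = 4.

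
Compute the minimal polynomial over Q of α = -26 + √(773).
m_α(x) = x^2 + 52x - 97

From α + 26 = √(773), squaring gives (α + 26)^2 = 773, i.e. α^2 + 52α + 676 = 773, so α^2 + 52α - 97 = 0. The discriminant of x^2 + 52x - 97 is (52)^2 - 4·(-97) = 2704 + 388 = 3092, and 4·(773) is not a perfect square in Q since 773 is squarefree and ≠ 1. Hence x^2 + 52x - 97 is irreducible over Q and is the minimal polynomial of α.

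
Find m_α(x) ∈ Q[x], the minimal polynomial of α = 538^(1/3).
m_α(x) = x^3 - 538

α satisfies α^3 = 538, so x^3 - 538 annihilates α. By the rational root test, a rational root p/q (in lowest terms) of x^3 - 538 would satisfy p^3 = 538 q^3, forcing q = 1 and p^3 = 538; but 538 is not a perfect cube, contradiction. A monic cubic over Q with no rational root is irreducible (any nontrivial factorization would include a linear factor). Hence x^3 - 538 is the minimal polynomial of α, and in particular [Q(α):Q] = 3.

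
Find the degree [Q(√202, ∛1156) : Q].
[Q(√202, ∛1156) : Q] = 6

Let L = Q(√202, ∛1156). Since Q(√202) ⊂ L and [Q(√202):Q] = 2, the tower law gives 2 | [L:Q]. Likewise Q(∛1156) ⊂ L with [Q(∛1156):Q] = 3 (because 1156 is not a perfect cube), so 3 | [L:Q]. As gcd(2,3) = 1, [L:Q] is divisible by 6. Conversely L is generated over Q by √202 and ∛1156, so [L:Q] ≤ 2·3 = 6. Therefore [Q(√202, ∛1156) : Q] = 6.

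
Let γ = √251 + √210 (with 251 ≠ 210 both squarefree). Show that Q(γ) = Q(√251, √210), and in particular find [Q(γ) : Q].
[Q(γ) : Q] = 4 (equivalently, Q(γ) = Q(√251, √210))

Obviously Q(γ) ⊆ Q(√251, √210), and [Q(√251, √210):Q] = 4 (since 251, 210 are distinct squarefree integers > 1 with 52710 not a perfect square). To show equality we compute the minimal polynomial of γ. From γ = √251 + √210: γ^2 = 251 + 2√(52710) + 210 = 461 + 2√(52710), so γ^2 - 461 = 2√(52710); squaring, (γ^2 - 461)^2 = 4·52710, i.e. γ^4 - 922γ^2 + 212521 - 210840 = 0, i.e. γ^4 - 922γ^2 + 1681 = 0. So γ is a root of x^4 - 922x^2 + 1681. This polynomial is irreducible over Q: it has no rational root (each ±√251 ± √210 is irrational), and any factorization into two quadratics over Q would force √(52710) ∈ Q (pairing opposite roots) or √251, √210 ∈ Q (other pairings), all impossible. Hence [Q(γ):Q] = 4 = [Q(√251, √210):Q], so Q(γ) = Q(√251, √210).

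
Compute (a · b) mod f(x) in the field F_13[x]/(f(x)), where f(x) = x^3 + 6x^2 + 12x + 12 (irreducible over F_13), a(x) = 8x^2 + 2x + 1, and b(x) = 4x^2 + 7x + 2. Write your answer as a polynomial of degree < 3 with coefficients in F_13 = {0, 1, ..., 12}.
a · b ≡ 2x^2 + 6x + 4 (mod f(x))

Multiply in F_13[x]: a(x)·b(x) = (8x^2 + 2x + 1)·(4x^2 + 7x + 2) = 6x^4 + 12x^3 + 8x^2 + 11x + 2. This has degree ≥ 3, so divide by f(x) over F_13: 6x^4 + 12x^3 + 8x^2 + 11x + 2 = (6x + 2)·(x^3 + 6x^2 + 12x + 12) + (2x^2 + 6x + 4). Hence a·b ≡ 2x^2 + 6x + 4 (mod f). (F_13[x]/(f) is a field with 13^3 = 2197 elements since f is irreducible of degree 3.)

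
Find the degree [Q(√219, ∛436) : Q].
[Q(√219, ∛436) : Q] = 6

Let L = Q(√219, ∛436). Since Q(√219) ⊂ L and [Q(√219):Q] = 2, the tower law gives 2 | [L:Q]. Likewise Q(∛436) ⊂ L with [Q(∛436):Q] = 3 (because 436 is not a perfect cube), so 3 | [L:Q]. As gcd(2,3) = 1, [L:Q] is divisible by 6. Conversely L is generated over Q by √219 and ∛436, so [L:Q] ≤ 2·3 = 6. Therefore [Q(√219, ∛436) : Q] = 6.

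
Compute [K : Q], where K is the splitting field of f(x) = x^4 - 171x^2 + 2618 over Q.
[K : Q] = 4

Solving the quadratic in x^2: x^2 = (171 ± √(171^2 - 4·2618))/2 = (171 ± √18769)/2 = (171 ± 137)/2, giving x^2 = 154 or x^2 = 17. So f(x) = (x^2 - 154)(x^2 - 17) and the roots of f are ±√154, ±√17. Hence the splitting field is K = Q(√154, √17). Since 154 and 17 are distinct squarefree integers > 1, their product 2618 is not a perfect square, so √17 ∉ Q(√154). By the tower law [K:Q] = [Q(√154,√17):Q(√154)] · [Q(√154):Q] = 2 · 2 = 4.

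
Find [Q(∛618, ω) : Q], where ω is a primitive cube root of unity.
[Q(∛618, ω) : Q] = 6

[Q(∛618):Q] = 3 (min poly x^3 - 618, irreducible since 618 is not a perfect cube). [Q(ω):Q] = 2 (min poly x^2 + x + 1). Since Q(∛618) ⊂ R and ω ∉ R, we have ω ∉ Q(∛618), so x^2 + x + 1 remains irreducible over Q(∛618) and [Q(∛618, ω) : Q(∛618)] = 2. By the tower law, [Q(∛618, ω) : Q] = 3 · 2 = 6. (In fact Q(∛618, ω) is the splitting field of x^3 - 618 over Q.)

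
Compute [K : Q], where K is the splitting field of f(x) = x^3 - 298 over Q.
[K : Q] = 6

The roots of x^3 - 298 are ∛298, ω∛298, ω^2∛298 where ω = e^(2πi/3) is a primitive cube root of unity, so K = Q(∛298, ω). Now [Q(∛298):Q] = 3 (since 298 is not a perfect cube, x^3 - 298 is irreducible) and [Q(ω):Q] = 2. Both 2 and 3 divide [K:Q], and [K:Q] ≤ 3·2 = 6, so [K:Q] = 6. (Equivalently: Q(∛298) ⊂ R but ω ∉ R, so [K : Q(∛298)] = 2.)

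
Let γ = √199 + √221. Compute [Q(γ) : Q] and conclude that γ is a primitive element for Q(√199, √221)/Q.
[Q(γ) : Q] = 4 (equivalently, Q(γ) = Q(√199, √221))

Obviously Q(γ) ⊆ Q(√199, √221), and [Q(√199, √221):Q] = 4 (since 199, 221 are distinct squarefree integers > 1 with 43979 not a perfect square). To show equality we compute the minimal polynomial of γ. From γ = √199 + √221: γ^2 = 199 + 2√(43979) + 221 = 420 + 2√(43979), so γ^2 - 420 = 2√(43979); squaring, (γ^2 - 420)^2 = 4·43979, i.e. γ^4 - 840γ^2 + 176400 - 175916 = 0, i.e. γ^4 - 840γ^2 + 484 = 0. So γ is a root of x^4 - 840x^2 + 484. This polynomial is irreducible over Q: it has no rational root (each ±√199 ± √221 is irrational), and any factorization into two quadratics over Q would force √(43979) ∈ Q (pairing opposite roots) or √199, √221 ∈ Q (other pairings), all impossible. Hence [Q(γ):Q] = 4 = [Q(√199, √221):Q], so Q(γ) = Q(√199, √221).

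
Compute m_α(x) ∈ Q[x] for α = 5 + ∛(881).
m_α(x) = x^3 - 15x^2 + 75x - 1006

Set β = α - 5 = ∛(881), so β^3 = 881. Then (α - 5)^3 - 881 = 0, i.e. α is a root of g(x) = (x - 5)^3 - 881 = x^3 - 15x^2 + 75x - 1006. Since g(x) = h(x - 5) where h(x) = x^3 - 881, and h is irreducible over Q (because 881 is not a perfect cube, so h has no rational root, and a monic cubic with no rational root is irreducible), g is also irreducible (irreducibility is preserved under the substitution x → x - 5). Hence m_α(x) = x^3 - 15x^2 + 75x - 1006.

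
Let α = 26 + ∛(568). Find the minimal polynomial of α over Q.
m_α(x) = x^3 - 78x^2 + 2028x - 18144

Set β = α - 26 = ∛(568), so β^3 = 568. Then (α - 26)^3 - 568 = 0, i.e. α is a root of g(x) = (x - 26)^3 - 568 = x^3 - 78x^2 + 2028x - 18144. Since g(x) = h(x - 26) where h(x) = x^3 - 568, and h is irreducible over Q (because 568 is not a perfect cube, so h has no rational root, and a monic cubic with no rational root is irreducible), g is also irreducible (irreducibility is preserved under the substitution x → x - 26). Hence m_α(x) = x^3 - 78x^2 + 2028x - 18144.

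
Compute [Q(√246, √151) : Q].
[Q(√246, √151) : Q] = 4

[Q(√246):Q] = 2 (min poly x^2 - 246, irreducible since 246 is squarefree > 1). For the top step, suppose √151 ∈ Q(√246), say √151 = c + d√246 with c, d ∈ Q. Squaring: 151 = c^2 + 246d^2 + 2cd√246. Since √246 ∉ Q this forces 2cd = 0. If d = 0 then √151 = c ∈ Q, contradicting 151 squarefree > 1. If c = 0 then 151 = 246d^2, so 246·151 = (246d)^2 is a perfect square in Q — but 246·151 = 37146 is not a perfect square (since 246 and 151 are distinct squarefree integers). Contradiction. Hence √151 ∉ Q(√246), so x^2 - 151 stays irreducible over Q(√246) and [Q(√246, √151) : Q(√246)] = 2. By the tower law, [Q(√246, √151) : Q] = 2 · 2 = 4.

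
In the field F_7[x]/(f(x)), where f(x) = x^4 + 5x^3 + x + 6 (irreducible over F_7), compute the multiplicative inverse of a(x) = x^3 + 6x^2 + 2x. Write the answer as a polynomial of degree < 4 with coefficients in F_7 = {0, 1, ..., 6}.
a(x)^(-1) ≡ 2x^3 + 3x^2 + 4x + 5 (mod f(x))

Since f is irreducible over F_7, F_7[x]/(f) is a field and a(x) ≠ 0 has an inverse. Apply the extended Euclidean algorithm to f(x) and a(x) in F_7[x]: f(x) = (x + 6)·a(x) + (4x^2 + 3x + 6);  a(x) = (2x)·(4x^2 + 3x + 6) + (4x);  (4x^2 + 3x + 6) = (x + 6)·(4x) + (6). The last nonzero remainder is the constant 6 = gcd(f, a) in F_7. Back-substituting through the division chain expresses 6 = s(x)·a(x) + t(x)·f(x) with s(x) ≡ 5x^3 + 4x^2 + 3x + 2 (mod f), so (5x^3 + 4x^2 + 3x + 2)·a(x) ≡ 6 (mod f). Multiplying by 6^(-1) ≡ 6 in F_7 gives a(x)^(-1) ≡ 6·(5x^3 + 4x^2 + 3x + 2) ≡ 2x^3 + 3x^2 + 4x + 5 (mod f). Check: (x^3 + 6x^2 + 2x)·(2x^3 + 3x^2 + 4x + 5) = 2x^6 + x^5 + 5x^4 + 3x^2 + 3x ≡ 1 (mod x^4 + 5x^3 + x + 6).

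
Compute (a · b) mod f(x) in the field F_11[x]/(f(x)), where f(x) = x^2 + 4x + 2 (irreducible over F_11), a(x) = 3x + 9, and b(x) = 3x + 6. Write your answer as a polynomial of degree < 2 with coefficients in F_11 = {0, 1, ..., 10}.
a · b ≡ 9x + 3 (mod f(x))

Multiply in F_11[x]: a(x)·b(x) = (3x + 9)·(3x + 6) = 9x^2 + x + 10. This has degree ≥ 2, so divide by f(x) over F_11: 9x^2 + x + 10 = (9)·(x^2 + 4x + 2) + (9x + 3). Hence a·b ≡ 9x + 3 (mod f). (F_11[x]/(f) is a field with 11^2 = 121 elements since f is irreducible of degree 2.)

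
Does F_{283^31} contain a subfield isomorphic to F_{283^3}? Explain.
No: F_{283^3} is not a subfield of F_{283^31}

F_{p^m} embeds in F_{p^n} iff m | n. Here 3 ∤ 31 (since 31 = 10·3 + 1 with remainder 1 ≠ 0), so F_{283^3} is not a subfield of F_{283^31}. Equivalently: if it were, the tower law would give 3 = [F_{283^3}:F_283] dividing [F_{283^31}:F_283] = 31, contradiction.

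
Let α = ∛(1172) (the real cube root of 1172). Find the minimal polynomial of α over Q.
m_α(x) = x^3 - 1172

α satisfies α^3 = 1172, so x^3 - 1172 annihilates α. By the rational root test, a rational root p/q (in lowest terms) of x^3 - 1172 would satisfy p^3 = 1172 q^3, forcing q = 1 and p^3 = 1172; but 1172 is not a perfect cube, contradiction. A monic cubic over Q with no rational root is irreducible (any nontrivial factorization would include a linear factor). Hence x^3 - 1172 is the minimal polynomial of α, and in particular [Q(α):Q] = 3.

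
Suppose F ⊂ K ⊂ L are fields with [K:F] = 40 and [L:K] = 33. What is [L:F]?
[L:F] = 1320

The tower law says that for any tower of field extensions F ⊂ K ⊂ L with finite degrees, [L:F] = [L:K] · [K:F]. Here this gives [L:F] = 33 · 40 = 1320.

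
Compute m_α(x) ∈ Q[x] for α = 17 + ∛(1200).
m_α(x) = x^3 - 51x^2 + 867x - 6113

Set β = α - 17 = ∛(1200), so β^3 = 1200. Then (α - 17)^3 - 1200 = 0, i.e. α is a root of g(x) = (x - 17)^3 - 1200 = x^3 - 51x^2 + 867x - 6113. Since g(x) = h(x - 17) where h(x) = x^3 - 1200, and h is irreducible over Q (because 1200 is not a perfect cube, so h has no rational root, and a monic cubic with no rational root is irreducible), g is also irreducible (irreducibility is preserved under the substitution x → x - 17). Hence m_α(x) = x^3 - 51x^2 + 867x - 6113.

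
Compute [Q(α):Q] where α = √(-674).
[Q(α):Q] = 2

[Q(α):Q] equals the degree of the minimal polynomial of α. Here α^2 = -674 and x^2 + 674 is irreducible (d = -674 is squarefree, ≠ 1, hence not a square), so deg(m_α) = 2. Thus [Q(α):Q] = 2.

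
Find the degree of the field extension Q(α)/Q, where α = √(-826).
[Q(α):Q] = 2

[Q(α):Q] equals the degree of the minimal polynomial of α. Here α^2 = -826 and x^2 + 826 is irreducible (d = -826 is squarefree, ≠ 1, hence not a square), so deg(m_α) = 2. Thus [Q(α):Q] = 2.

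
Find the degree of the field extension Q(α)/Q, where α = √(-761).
[Q(α):Q] = 2

[Q(α):Q] equals the degree of the minimal polynomial of α. Here α^2 = -761 and x^2 + 761 is irreducible (d = -761 is squarefree, ≠ 1, hence not a square), so deg(m_α) = 2. Thus [Q(α):Q] = 2.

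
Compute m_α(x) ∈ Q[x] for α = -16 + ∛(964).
m_α(x) = x^3 + 48x^2 + 768x + 3132

Set β = α + 16 = ∛(964), so β^3 = 964. Then (α + 16)^3 - 964 = 0, i.e. α is a root of g(x) = (x + 16)^3 - 964 = x^3 + 48x^2 + 768x + 3132. Since g(x) = h(x + 16) where h(x) = x^3 - 964, and h is irreducible over Q (because 964 is not a perfect cube, so h has no rational root, and a monic cubic with no rational root is irreducible), g is also irreducible (irreducibility is preserved under the substitution x → x + 16). Hence m_α(x) = x^3 + 48x^2 + 768x + 3132.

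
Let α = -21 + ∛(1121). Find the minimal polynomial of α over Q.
m_α(x) = x^3 + 63x^2 + 1323x + 8140

Set β = α + 21 = ∛(1121), so β^3 = 1121. Then (α + 21)^3 - 1121 = 0, i.e. α is a root of g(x) = (x + 21)^3 - 1121 = x^3 + 63x^2 + 1323x + 8140. Since g(x) = h(x + 21) where h(x) = x^3 - 1121, and h is irreducible over Q (because 1121 is not a perfect cube, so h has no rational root, and a monic cubic with no rational root is irreducible), g is also irreducible (irreducibility is preserved under the substitution x → x + 21). Hence m_α(x) = x^3 + 63x^2 + 1323x + 8140.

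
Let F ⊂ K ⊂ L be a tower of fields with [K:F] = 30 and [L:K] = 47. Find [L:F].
[L:F] = 1410

The tower law says that for any tower of field extensions F ⊂ K ⊂ L with finite degrees, [L:F] = [L:K] · [K:F]. Here this gives [L:F] = 47 · 30 = 1410.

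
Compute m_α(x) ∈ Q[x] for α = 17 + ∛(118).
m_α(x) = x^3 - 51x^2 + 867x - 5031

Set β = α - 17 = ∛(118), so β^3 = 118. Then (α - 17)^3 - 118 = 0, i.e. α is a root of g(x) = (x - 17)^3 - 118 = x^3 - 51x^2 + 867x - 5031. Since g(x) = h(x - 17) where h(x) = x^3 - 118, and h is irreducible over Q (because 118 is not a perfect cube, so h has no rational root, and a monic cubic with no rational root is irreducible), g is also irreducible (irreducibility is preserved under the substitution x → x - 17). Hence m_α(x) = x^3 - 51x^2 + 867x - 5031.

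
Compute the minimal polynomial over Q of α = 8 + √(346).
m_α(x) = x^2 - 16x - 282

From α - 8 = √(346), squaring gives (α - 8)^2 = 346, i.e. α^2 - 16α + 64 = 346, so α^2 - 16α - 282 = 0. The discriminant of x^2 - 16x - 282 is (-16)^2 - 4·(-282) = 256 + 1128 = 1384, and 4·(346) is not a perfect square in Q since 346 is squarefree and ≠ 1. Hence x^2 - 16x - 282 is irreducible over Q and is the minimal polynomial of α.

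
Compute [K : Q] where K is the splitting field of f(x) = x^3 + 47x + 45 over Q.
[K : Q] = 6

By the rational root test, any rational root of the monic integer polynomial f(x) = x^3 + 47x + 45 must be an integer dividing the constant term 45, i.e. one of ±{1, 3, 5, 9, 15, 45}. Evaluating: f(1) = 93, f(-1) = -3, f(3) = 213, f(-3) = -123, f(5) = 405, f(-5) = -315, f(9) = 1197, f(-9) = -1107, f(15) = 4125, f(-15) = -4035, f(45) = 93285, f(-45) = -93195; none is 0, so f has no rational root and is therefore irreducible over Q (a cubic with no linear factor over a field is irreducible). For an irreducible cubic, the Galois group is A_3 or S_3 according as the discriminant disc(f) = -4a^3 - 27b^2 = -4·(47)^3 - 27·(45)^2 = -469967 is or is not a square in Q. Here disc(f) = -469967 is not a perfect square in Q, so the Galois group of f over Q is not contained in A_3 and must be all of S_3. The splitting field has degree |S_3| = 6 over Q, so [K : Q] = 6.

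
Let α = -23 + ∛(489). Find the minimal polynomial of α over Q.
m_α(x) = x^3 + 69x^2 + 1587x + 11678

Set β = α + 23 = ∛(489), so β^3 = 489. Then (α + 23)^3 - 489 = 0, i.e. α is a root of g(x) = (x + 23)^3 - 489 = x^3 + 69x^2 + 1587x + 11678. Since g(x) = h(x + 23) where h(x) = x^3 - 489, and h is irreducible over Q (because 489 is not a perfect cube, so h has no rational root, and a monic cubic with no rational root is irreducible), g is also irreducible (irreducibility is preserved under the substitution x → x + 23). Hence m_α(x) = x^3 + 69x^2 + 1587x + 11678.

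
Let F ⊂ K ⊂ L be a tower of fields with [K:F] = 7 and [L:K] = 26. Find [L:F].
[L:F] = 182

The tower law says that for any tower of field extensions F ⊂ K ⊂ L with finite degrees, [L:F] = [L:K] · [K:F]. Here this gives [L:F] = 26 · 7 = 182.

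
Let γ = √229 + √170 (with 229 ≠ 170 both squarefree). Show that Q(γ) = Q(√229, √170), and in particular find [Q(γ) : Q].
[Q(γ) : Q] = 4 (equivalently, Q(γ) = Q(√229, √170))

Obviously Q(γ) ⊆ Q(√229, √170), and [Q(√229, √170):Q] = 4 (since 229, 170 are distinct squarefree integers > 1 with 38930 not a perfect square). To show equality we compute the minimal polynomial of γ. From γ = √229 + √170: γ^2 = 229 + 2√(38930) + 170 = 399 + 2√(38930), so γ^2 - 399 = 2√(38930); squaring, (γ^2 - 399)^2 = 4·38930, i.e. γ^4 - 798γ^2 + 159201 - 155720 = 0, i.e. γ^4 - 798γ^2 + 3481 = 0. So γ is a root of x^4 - 798x^2 + 3481. This polynomial is irreducible over Q: it has no rational root (each ±√229 ± √170 is irrational), and any factorization into two quadratics over Q would force √(38930) ∈ Q (pairing opposite roots) or √229, √170 ∈ Q (other pairings), all impossible. Hence [Q(γ):Q] = 4 = [Q(√229, √170):Q], so Q(γ) = Q(√229, √170).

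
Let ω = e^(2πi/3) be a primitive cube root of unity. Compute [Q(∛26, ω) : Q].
[Q(∛26, ω) : Q] = 6

[Q(∛26):Q] = 3 (min poly x^3 - 26, irreducible since 26 is not a perfect cube). [Q(ω):Q] = 2 (min poly x^2 + x + 1). Since Q(∛26) ⊂ R and ω ∉ R, we have ω ∉ Q(∛26), so x^2 + x + 1 remains irreducible over Q(∛26) and [Q(∛26, ω) : Q(∛26)] = 2. By the tower law, [Q(∛26, ω) : Q] = 3 · 2 = 6. (In fact Q(∛26, ω) is the splitting field of x^3 - 26 over Q.)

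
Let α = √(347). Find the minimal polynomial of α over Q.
m_α(x) = x^2 - 347

α satisfies α^2 - 347 = 0, so x^2 - 347 annihilates α. Since d = 347 is squarefree and ≠ 1, it is not a perfect square in Q, so x^2 - 347 has no rational root and is therefore irreducible over Q (a degree-2 polynomial over a field is irreducible iff it has no root). Hence m_α(x) = x^2 - 347.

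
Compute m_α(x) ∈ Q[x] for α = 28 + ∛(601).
m_α(x) = x^3 - 84x^2 + 2352x - 22553

Set β = α - 28 = ∛(601), so β^3 = 601. Then (α - 28)^3 - 601 = 0, i.e. α is a root of g(x) = (x - 28)^3 - 601 = x^3 - 84x^2 + 2352x - 22553. Since g(x) = h(x - 28) where h(x) = x^3 - 601, and h is irreducible over Q (because 601 is not a perfect cube, so h has no rational root, and a monic cubic with no rational root is irreducible), g is also irreducible (irreducibility is preserved under the substitution x → x - 28). Hence m_α(x) = x^3 - 84x^2 + 2352x - 22553.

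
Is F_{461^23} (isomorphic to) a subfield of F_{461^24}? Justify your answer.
No: F_{461^23} is not a subfield of F_{461^24}

F_{p^m} embeds in F_{p^n} iff m | n. Here 23 ∤ 24 (since 24 = 1·23 + 1 with remainder 1 ≠ 0), so F_{461^23} is not a subfield of F_{461^24}. Equivalently: if it were, the tower law would give 23 = [F_{461^23}:F_461] dividing [F_{461^24}:F_461] = 24, contradiction.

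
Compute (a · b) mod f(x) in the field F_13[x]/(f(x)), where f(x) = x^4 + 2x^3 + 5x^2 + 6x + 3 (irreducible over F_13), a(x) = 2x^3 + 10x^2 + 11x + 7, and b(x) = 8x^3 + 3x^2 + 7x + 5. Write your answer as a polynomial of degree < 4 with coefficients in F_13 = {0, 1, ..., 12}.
a · b ≡ 6x^3 + 4x^2 + 5x + 8 (mod f(x))

Multiply in F_13[x]: a(x)·b(x) = (2x^3 + 10x^2 + 11x + 7)·(8x^3 + 3x^2 + 7x + 5) = 3x^6 + 8x^5 + 2x^4 + 5x^2 + 9. This has degree ≥ 4, so divide by f(x) over F_13: 3x^6 + 8x^5 + 2x^4 + 5x^2 + 9 = (3x^2 + 2x + 9)·(x^4 + 2x^3 + 5x^2 + 6x + 3) + (6x^3 + 4x^2 + 5x + 8). Hence a·b ≡ 6x^3 + 4x^2 + 5x + 8 (mod f). (F_13[x]/(f) is a field with 13^4 = 28561 elements since f is irreducible of degree 4.)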